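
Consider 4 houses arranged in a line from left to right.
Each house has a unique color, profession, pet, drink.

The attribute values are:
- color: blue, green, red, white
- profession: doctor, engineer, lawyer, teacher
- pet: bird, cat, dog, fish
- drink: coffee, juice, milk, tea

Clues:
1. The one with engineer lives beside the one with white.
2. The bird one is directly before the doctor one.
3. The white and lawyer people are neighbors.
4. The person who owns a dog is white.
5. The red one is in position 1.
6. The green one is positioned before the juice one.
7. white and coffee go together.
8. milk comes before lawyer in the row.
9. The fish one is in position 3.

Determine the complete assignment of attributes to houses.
Solution:

House | Color | Profession | Pet | Drink
----------------------------------------
  1   | red | engineer | bird | milk
  2   | white | doctor | dog | coffee
  3   | green | lawyer | fish | tea
  4   | blue | teacher | cat | juice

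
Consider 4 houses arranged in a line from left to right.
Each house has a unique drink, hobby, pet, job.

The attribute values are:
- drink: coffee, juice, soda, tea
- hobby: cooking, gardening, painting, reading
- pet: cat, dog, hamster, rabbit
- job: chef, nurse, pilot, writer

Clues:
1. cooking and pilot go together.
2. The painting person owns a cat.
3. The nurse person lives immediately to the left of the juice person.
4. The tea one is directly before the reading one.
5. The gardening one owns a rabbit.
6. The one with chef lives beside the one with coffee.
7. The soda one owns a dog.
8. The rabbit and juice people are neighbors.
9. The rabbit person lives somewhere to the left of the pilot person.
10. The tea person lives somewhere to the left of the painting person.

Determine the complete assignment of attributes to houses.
Solution:

House | Drink | Hobby | Pet | Job
---------------------------------
  1   | tea | gardening | rabbit | nurse
  2   | juice | reading | hamster | chef
  3   | coffee | painting | cat | writer
  4   | soda | cooking | dog | pilot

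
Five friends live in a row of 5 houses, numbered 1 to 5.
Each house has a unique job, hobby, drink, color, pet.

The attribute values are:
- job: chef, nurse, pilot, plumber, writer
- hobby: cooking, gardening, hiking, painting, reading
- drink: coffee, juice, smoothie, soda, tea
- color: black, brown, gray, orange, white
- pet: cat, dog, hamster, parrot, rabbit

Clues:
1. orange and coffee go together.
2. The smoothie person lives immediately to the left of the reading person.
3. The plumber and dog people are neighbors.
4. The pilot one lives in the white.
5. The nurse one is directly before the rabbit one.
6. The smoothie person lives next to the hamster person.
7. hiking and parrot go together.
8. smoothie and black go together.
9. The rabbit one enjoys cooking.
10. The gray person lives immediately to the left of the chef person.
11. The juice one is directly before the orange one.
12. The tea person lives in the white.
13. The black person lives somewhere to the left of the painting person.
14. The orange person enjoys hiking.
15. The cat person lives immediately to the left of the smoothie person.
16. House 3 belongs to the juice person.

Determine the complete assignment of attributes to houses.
Solution:

House | Job | Hobby | Drink | Color | Pet
-----------------------------------------
  1   | nurse | gardening | soda | gray | cat
  2   | chef | cooking | smoothie | black | rabbit
  3   | writer | reading | juice | brown | hamster
  4   | plumber | hiking | coffee | orange | parrot
  5   | pilot | painting | tea | white | dog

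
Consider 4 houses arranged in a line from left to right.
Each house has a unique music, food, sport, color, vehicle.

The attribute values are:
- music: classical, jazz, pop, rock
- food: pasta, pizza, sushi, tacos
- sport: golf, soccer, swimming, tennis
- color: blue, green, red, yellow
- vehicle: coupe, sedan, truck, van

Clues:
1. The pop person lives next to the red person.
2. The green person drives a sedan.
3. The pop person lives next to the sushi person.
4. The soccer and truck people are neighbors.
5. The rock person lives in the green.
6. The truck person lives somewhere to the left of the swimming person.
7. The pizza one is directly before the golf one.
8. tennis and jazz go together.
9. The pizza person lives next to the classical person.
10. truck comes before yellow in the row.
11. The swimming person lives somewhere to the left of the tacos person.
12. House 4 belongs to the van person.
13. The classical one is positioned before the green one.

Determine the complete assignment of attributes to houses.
Solution:

House | Music | Food | Sport | Color | Vehicle
----------------------------------------------
  1   | pop | pizza | soccer | blue | coupe
  2   | classical | sushi | golf | red | truck
  3   | rock | pasta | swimming | green | sedan
  4   | jazz | tacos | tennis | yellow | van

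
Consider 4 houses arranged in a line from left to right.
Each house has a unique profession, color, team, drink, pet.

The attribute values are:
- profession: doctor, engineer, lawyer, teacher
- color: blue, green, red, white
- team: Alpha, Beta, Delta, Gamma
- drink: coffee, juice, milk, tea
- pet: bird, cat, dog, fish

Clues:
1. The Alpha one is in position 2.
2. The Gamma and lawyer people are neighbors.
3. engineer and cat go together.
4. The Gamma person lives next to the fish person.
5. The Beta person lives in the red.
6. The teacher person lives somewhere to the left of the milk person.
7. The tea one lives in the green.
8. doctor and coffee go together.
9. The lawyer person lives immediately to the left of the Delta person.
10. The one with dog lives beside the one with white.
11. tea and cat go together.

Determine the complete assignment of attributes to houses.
Solution:

House | Profession | Color | Team | Drink | Pet
-----------------------------------------------
  1   | teacher | blue | Gamma | juice | dog
  2   | lawyer | white | Alpha | milk | fish
  3   | engineer | green | Delta | tea | cat
  4   | doctor | red | Beta | coffee | bird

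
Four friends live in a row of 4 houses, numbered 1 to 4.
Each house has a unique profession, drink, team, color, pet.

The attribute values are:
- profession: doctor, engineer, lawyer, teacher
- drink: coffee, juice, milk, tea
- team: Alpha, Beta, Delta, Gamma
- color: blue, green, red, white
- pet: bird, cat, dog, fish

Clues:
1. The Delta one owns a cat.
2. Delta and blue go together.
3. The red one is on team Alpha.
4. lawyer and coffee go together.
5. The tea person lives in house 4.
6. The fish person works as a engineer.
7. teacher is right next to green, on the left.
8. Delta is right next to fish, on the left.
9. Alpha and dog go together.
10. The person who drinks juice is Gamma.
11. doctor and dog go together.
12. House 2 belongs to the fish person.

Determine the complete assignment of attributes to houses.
Solution:

House | Profession | Drink | Team | Color | Pet
-----------------------------------------------
  1   | teacher | milk | Delta | blue | cat
  2   | engineer | juice | Gamma | green | fish
  3   | lawyer | coffee | Beta | white | bird
  4   | doctor | tea | Alpha | red | dog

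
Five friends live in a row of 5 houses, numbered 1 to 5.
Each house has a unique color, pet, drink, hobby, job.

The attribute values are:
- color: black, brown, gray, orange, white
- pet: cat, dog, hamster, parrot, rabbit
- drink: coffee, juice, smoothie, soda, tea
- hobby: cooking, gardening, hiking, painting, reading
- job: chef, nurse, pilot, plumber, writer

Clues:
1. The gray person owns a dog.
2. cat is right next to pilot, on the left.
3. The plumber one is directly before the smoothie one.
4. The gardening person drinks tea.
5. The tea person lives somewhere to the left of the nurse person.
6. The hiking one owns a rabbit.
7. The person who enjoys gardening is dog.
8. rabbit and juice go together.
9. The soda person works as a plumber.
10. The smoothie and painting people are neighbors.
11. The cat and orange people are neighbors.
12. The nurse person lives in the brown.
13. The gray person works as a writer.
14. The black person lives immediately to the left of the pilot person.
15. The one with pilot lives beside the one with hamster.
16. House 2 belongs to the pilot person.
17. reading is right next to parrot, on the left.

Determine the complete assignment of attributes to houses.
Solution:

House | Color | Pet | Drink | Hobby | Job
-----------------------------------------
  1   | black | cat | soda | reading | plumber
  2   | orange | parrot | smoothie | cooking | pilot
  3   | white | hamster | coffee | painting | chef
  4   | gray | dog | tea | gardening | writer
  5   | brown | rabbit | juice | hiking | nurse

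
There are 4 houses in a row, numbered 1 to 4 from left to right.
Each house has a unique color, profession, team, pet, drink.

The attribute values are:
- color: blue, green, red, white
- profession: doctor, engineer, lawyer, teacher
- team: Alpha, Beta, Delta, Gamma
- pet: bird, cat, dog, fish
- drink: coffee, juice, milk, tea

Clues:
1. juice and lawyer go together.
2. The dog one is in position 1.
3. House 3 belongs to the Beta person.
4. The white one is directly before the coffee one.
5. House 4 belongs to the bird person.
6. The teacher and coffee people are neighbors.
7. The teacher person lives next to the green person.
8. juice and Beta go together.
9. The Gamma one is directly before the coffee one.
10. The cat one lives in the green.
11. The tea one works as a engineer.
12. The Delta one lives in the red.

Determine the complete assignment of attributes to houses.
Solution:

House | Color | Profession | Team | Pet | Drink
-----------------------------------------------
  1   | white | teacher | Gamma | dog | milk
  2   | green | doctor | Alpha | cat | coffee
  3   | blue | lawyer | Beta | fish | juice
  4   | red | engineer | Delta | bird | tea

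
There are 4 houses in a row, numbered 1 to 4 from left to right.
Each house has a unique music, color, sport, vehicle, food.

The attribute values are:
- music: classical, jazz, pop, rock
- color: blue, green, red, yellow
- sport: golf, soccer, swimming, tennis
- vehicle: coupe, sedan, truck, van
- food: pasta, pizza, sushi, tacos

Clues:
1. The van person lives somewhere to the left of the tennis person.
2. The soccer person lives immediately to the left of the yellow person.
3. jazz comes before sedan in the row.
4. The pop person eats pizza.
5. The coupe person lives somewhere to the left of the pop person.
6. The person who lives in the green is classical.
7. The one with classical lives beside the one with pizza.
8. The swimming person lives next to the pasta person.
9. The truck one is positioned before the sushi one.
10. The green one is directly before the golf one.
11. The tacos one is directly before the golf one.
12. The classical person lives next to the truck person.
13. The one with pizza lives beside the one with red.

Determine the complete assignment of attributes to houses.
Solution:

House | Music | Color | Sport | Vehicle | Food
----------------------------------------------
  1   | classical | green | soccer | coupe | tacos
  2   | pop | yellow | golf | truck | pizza
  3   | jazz | red | swimming | van | sushi
  4   | rock | blue | tennis | sedan | pasta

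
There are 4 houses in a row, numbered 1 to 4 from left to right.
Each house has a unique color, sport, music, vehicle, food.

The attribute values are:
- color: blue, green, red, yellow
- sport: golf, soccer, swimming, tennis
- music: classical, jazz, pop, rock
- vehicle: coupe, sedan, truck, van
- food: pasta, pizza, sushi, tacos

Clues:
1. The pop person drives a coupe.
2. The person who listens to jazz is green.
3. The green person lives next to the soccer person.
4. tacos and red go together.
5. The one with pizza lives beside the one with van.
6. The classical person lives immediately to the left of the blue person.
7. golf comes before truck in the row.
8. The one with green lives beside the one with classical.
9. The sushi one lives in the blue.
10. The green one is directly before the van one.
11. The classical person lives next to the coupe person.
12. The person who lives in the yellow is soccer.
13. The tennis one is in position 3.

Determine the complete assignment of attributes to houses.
Solution:

House | Color | Sport | Music | Vehicle | Food
----------------------------------------------
  1   | green | golf | jazz | sedan | pizza
  2   | yellow | soccer | classical | van | pasta
  3   | blue | tennis | pop | coupe | sushi
  4   | red | swimming | rock | truck | tacos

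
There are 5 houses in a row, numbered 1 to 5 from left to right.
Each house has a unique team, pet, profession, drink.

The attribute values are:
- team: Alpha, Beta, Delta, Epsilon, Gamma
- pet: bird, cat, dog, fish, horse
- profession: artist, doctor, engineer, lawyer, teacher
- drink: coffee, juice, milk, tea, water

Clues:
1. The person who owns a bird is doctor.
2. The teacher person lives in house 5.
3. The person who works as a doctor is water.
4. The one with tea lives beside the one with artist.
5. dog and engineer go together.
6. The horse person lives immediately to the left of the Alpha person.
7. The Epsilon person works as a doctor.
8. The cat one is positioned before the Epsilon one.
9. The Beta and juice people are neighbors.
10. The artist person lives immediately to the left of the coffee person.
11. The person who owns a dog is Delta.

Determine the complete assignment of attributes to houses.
Solution:

House | Team | Pet | Profession | Drink
---------------------------------------
  1   | Beta | horse | lawyer | tea
  2   | Alpha | cat | artist | juice
  3   | Delta | dog | engineer | coffee
  4   | Epsilon | bird | doctor | water
  5   | Gamma | fish | teacher | milk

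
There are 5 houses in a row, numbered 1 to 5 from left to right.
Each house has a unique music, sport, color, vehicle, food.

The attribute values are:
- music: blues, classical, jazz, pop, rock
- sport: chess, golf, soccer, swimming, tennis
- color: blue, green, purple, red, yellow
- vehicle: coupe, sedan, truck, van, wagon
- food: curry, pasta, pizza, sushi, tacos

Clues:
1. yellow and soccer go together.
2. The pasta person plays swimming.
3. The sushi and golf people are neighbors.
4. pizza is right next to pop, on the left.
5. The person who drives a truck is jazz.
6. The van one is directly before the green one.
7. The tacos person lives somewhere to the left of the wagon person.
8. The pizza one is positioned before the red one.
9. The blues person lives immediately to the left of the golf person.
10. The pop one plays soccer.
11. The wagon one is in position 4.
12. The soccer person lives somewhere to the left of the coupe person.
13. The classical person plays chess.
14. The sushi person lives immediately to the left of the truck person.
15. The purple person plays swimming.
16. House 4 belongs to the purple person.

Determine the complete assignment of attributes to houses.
Solution:

House | Music | Sport | Color | Vehicle | Food
----------------------------------------------
  1   | blues | tennis | blue | van | sushi
  2   | jazz | golf | green | truck | pizza
  3   | pop | soccer | yellow | sedan | tacos
  4   | rock | swimming | purple | wagon | pasta
  5   | classical | chess | red | coupe | curry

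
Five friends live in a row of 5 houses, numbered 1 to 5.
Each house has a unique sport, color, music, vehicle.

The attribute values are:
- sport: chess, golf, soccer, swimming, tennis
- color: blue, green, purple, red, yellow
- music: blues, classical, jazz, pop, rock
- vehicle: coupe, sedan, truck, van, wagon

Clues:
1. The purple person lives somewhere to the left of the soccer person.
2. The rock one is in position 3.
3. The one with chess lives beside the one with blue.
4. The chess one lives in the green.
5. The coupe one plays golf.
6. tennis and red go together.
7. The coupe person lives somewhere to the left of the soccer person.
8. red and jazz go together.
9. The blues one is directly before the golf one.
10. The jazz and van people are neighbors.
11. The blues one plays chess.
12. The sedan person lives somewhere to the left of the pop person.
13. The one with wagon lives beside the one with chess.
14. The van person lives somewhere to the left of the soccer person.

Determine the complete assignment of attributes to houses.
Solution:

House | Sport | Color | Music | Vehicle
---------------------------------------
  1   | tennis | red | jazz | wagon
  2   | chess | green | blues | van
  3   | golf | blue | rock | coupe
  4   | swimming | purple | classical | sedan
  5   | soccer | yellow | pop | truck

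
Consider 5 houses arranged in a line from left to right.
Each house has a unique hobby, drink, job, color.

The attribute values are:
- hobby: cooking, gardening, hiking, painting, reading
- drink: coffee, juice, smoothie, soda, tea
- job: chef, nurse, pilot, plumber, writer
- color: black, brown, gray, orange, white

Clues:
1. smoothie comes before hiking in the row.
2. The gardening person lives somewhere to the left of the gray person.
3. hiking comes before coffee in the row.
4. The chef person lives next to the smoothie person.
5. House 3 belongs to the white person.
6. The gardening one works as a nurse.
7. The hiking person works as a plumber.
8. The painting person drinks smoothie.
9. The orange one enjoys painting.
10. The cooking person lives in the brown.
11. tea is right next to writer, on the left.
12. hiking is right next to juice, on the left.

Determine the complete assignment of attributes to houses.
Solution:

House | Hobby | Drink | Job | Color
-----------------------------------
  1   | cooking | tea | chef | brown
  2   | painting | smoothie | writer | orange
  3   | hiking | soda | plumber | white
  4   | gardening | juice | nurse | black
  5   | reading | coffee | pilot | gray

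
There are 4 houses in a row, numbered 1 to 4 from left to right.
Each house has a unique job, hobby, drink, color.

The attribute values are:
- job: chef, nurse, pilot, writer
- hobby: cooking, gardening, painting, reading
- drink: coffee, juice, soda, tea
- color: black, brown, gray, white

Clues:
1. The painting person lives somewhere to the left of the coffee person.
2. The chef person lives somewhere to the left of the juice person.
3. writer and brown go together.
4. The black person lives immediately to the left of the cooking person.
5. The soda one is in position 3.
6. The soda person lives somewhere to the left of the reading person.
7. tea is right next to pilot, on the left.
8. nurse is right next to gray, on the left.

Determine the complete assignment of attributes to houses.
Solution:

House | Job | Hobby | Drink | Color
-----------------------------------
  1   | nurse | painting | tea | black
  2   | pilot | cooking | coffee | gray
  3   | chef | gardening | soda | white
  4   | writer | reading | juice | brown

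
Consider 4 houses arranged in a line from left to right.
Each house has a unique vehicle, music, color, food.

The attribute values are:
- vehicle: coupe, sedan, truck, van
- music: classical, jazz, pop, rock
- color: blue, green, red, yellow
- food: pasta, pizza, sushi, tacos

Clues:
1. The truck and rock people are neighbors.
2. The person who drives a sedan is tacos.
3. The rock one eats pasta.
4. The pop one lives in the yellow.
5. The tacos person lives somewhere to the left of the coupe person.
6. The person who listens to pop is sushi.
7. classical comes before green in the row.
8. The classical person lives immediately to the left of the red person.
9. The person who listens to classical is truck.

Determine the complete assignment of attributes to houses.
Solution:

House | Vehicle | Music | Color | Food
--------------------------------------
  1   | truck | classical | blue | pizza
  2   | van | rock | red | pasta
  3   | sedan | jazz | green | tacos
  4   | coupe | pop | yellow | sushi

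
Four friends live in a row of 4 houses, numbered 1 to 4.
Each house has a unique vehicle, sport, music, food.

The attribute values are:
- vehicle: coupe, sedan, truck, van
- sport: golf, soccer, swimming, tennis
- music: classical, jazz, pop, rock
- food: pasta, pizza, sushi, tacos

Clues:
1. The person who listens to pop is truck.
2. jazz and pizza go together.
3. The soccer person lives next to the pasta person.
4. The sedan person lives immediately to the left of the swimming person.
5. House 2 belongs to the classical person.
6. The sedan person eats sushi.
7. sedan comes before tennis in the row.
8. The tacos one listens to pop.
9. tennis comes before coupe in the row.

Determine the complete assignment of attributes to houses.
Solution:

House | Vehicle | Sport | Music | Food
--------------------------------------
  1   | sedan | soccer | rock | sushi
  2   | van | swimming | classical | pasta
  3   | truck | tennis | pop | tacos
  4   | coupe | golf | jazz | pizza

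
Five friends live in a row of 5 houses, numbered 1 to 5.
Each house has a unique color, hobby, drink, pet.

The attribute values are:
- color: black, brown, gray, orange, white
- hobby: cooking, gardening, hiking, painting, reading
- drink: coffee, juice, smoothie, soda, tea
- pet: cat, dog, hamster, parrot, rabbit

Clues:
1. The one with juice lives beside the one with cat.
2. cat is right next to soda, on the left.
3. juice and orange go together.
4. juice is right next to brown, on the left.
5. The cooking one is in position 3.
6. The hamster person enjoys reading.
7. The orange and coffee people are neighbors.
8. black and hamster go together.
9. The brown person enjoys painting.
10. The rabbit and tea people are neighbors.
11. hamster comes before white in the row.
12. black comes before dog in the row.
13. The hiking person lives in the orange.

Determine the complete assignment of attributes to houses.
Solution:

House | Color | Hobby | Drink | Pet
-----------------------------------
  1   | orange | hiking | juice | parrot
  2   | brown | painting | coffee | cat
  3   | gray | cooking | soda | rabbit
  4   | black | reading | tea | hamster
  5   | white | gardening | smoothie | dog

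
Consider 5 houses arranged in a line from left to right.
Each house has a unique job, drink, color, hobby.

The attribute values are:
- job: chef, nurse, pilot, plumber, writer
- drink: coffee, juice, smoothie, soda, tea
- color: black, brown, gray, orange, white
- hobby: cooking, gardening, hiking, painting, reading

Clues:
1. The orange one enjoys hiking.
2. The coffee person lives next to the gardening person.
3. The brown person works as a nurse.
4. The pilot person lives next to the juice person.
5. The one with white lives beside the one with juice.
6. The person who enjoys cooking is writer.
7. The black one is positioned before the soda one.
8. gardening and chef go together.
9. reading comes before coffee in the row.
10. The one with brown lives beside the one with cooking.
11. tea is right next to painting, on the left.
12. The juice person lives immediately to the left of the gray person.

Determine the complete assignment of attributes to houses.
Solution:

House | Job | Drink | Color | Hobby
-----------------------------------
  1   | pilot | tea | white | reading
  2   | nurse | juice | brown | painting
  3   | writer | coffee | gray | cooking
  4   | chef | smoothie | black | gardening
  5   | plumber | soda | orange | hiking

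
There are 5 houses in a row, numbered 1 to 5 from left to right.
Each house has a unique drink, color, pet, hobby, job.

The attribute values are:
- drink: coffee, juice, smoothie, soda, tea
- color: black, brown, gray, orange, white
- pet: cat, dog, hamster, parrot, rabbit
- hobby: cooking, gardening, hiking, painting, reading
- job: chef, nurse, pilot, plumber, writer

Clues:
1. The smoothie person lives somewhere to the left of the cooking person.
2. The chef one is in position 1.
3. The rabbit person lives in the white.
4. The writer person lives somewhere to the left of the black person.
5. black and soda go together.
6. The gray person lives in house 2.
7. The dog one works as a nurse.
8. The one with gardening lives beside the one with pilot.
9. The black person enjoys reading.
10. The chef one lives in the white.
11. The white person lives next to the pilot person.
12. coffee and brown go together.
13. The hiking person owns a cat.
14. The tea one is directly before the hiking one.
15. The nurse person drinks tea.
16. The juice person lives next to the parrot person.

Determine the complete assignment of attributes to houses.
Solution:

House | Drink | Color | Pet | Hobby | Job
-----------------------------------------
  1   | juice | white | rabbit | gardening | chef
  2   | smoothie | gray | parrot | painting | pilot
  3   | tea | orange | dog | cooking | nurse
  4   | coffee | brown | cat | hiking | writer
  5   | soda | black | hamster | reading | plumber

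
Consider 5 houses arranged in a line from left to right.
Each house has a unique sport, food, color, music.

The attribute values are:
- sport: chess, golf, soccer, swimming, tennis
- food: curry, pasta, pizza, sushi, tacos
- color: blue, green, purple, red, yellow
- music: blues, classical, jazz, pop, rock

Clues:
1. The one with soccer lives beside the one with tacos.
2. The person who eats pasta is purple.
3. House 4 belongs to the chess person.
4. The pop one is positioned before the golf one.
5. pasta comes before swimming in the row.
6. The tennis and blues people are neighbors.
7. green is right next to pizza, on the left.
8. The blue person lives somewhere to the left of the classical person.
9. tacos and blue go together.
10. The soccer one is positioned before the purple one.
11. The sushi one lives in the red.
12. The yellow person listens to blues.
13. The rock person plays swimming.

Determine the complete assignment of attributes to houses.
Solution:

House | Sport | Food | Color | Music
------------------------------------
  1   | tennis | curry | green | pop
  2   | soccer | pizza | yellow | blues
  3   | golf | tacos | blue | jazz
  4   | chess | pasta | purple | classical
  5   | swimming | sushi | red | rock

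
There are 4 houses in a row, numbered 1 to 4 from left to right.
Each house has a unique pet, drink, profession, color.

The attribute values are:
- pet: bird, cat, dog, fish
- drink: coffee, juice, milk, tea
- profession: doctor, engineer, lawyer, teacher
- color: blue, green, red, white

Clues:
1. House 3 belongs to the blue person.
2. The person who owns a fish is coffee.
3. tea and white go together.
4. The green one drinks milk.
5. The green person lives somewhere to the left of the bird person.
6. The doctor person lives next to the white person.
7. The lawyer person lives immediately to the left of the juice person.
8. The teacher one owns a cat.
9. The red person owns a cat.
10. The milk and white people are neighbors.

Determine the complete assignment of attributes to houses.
Solution:

House | Pet | Drink | Profession | Color
----------------------------------------
  1   | dog | milk | doctor | green
  2   | bird | tea | engineer | white
  3   | fish | coffee | lawyer | blue
  4   | cat | juice | teacher | red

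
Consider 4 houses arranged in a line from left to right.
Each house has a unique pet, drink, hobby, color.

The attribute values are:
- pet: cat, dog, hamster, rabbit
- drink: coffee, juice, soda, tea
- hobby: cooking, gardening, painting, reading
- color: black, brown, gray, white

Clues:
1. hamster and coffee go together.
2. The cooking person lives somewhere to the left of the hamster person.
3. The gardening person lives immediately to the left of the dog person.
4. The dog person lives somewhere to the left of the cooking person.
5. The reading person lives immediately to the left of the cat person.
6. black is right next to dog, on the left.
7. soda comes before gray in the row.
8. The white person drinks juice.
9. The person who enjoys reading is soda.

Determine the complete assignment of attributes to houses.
Solution:

House | Pet | Drink | Hobby | Color
-----------------------------------
  1   | rabbit | tea | gardening | black
  2   | dog | soda | reading | brown
  3   | cat | juice | cooking | white
  4   | hamster | coffee | painting | gray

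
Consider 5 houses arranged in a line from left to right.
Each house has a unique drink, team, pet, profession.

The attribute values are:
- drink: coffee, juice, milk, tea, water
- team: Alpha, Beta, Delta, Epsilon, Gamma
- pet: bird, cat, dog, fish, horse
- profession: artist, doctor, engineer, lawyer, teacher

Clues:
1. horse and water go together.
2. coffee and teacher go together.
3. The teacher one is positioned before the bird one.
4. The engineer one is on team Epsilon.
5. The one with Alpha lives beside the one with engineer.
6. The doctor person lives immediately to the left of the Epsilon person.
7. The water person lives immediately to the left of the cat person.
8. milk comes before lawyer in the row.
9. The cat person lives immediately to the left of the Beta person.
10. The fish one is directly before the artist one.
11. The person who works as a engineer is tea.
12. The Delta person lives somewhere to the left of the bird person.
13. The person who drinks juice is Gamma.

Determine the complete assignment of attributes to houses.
Solution:

House | Drink | Team | Pet | Profession
---------------------------------------
  1   | water | Alpha | horse | doctor
  2   | tea | Epsilon | cat | engineer
  3   | coffee | Beta | fish | teacher
  4   | milk | Delta | dog | artist
  5   | juice | Gamma | bird | lawyer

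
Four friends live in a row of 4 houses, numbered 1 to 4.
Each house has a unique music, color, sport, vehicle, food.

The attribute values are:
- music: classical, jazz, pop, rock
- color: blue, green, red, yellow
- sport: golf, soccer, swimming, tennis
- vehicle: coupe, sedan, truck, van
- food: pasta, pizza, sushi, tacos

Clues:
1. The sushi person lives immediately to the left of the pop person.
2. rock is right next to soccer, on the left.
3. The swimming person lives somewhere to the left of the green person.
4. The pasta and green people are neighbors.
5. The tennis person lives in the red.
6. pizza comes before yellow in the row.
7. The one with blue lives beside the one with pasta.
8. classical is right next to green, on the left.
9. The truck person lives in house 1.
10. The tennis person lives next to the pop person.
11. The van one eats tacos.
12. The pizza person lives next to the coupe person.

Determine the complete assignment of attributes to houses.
Solution:

House | Music | Color | Sport | Vehicle | Food
----------------------------------------------
  1   | rock | red | tennis | truck | sushi
  2   | pop | blue | soccer | sedan | pizza
  3   | classical | yellow | swimming | coupe | pasta
  4   | jazz | green | golf | van | tacos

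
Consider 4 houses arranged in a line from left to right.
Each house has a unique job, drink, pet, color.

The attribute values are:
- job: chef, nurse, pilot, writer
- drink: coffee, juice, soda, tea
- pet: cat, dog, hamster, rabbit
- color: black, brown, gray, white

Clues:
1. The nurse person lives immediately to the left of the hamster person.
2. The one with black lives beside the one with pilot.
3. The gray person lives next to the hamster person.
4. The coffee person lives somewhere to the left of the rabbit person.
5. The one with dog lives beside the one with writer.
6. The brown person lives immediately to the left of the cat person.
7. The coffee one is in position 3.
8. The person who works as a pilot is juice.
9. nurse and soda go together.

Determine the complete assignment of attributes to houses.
Solution:

House | Job | Drink | Pet | Color
---------------------------------
  1   | nurse | soda | dog | gray
  2   | writer | tea | hamster | brown
  3   | chef | coffee | cat | black
  4   | pilot | juice | rabbit | white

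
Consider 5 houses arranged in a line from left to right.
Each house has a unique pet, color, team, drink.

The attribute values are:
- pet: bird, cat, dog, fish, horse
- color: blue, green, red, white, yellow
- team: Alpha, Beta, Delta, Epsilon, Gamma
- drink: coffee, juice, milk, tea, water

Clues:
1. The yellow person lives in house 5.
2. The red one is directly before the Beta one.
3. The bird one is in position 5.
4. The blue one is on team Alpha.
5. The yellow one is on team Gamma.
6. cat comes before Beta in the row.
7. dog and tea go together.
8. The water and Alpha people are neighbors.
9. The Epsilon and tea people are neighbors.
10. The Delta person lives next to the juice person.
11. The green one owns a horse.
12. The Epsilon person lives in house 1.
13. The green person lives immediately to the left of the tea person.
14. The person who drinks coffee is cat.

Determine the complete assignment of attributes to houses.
Solution:

House | Pet | Color | Team | Drink
----------------------------------
  1   | horse | green | Epsilon | water
  2   | dog | blue | Alpha | tea
  3   | cat | red | Delta | coffee
  4   | fish | white | Beta | juice
  5   | bird | yellow | Gamma | milk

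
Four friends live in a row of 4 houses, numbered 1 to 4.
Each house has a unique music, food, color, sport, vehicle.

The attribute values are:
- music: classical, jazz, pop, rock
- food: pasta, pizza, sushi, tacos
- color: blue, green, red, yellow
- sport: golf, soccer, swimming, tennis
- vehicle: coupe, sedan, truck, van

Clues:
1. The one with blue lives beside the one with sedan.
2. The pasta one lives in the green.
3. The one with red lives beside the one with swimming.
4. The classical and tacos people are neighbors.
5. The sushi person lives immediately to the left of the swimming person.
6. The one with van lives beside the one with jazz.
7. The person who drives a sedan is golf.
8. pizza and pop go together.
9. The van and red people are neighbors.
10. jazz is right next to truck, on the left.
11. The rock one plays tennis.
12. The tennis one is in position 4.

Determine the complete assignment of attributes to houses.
Solution:

House | Music | Food | Color | Sport | Vehicle
----------------------------------------------
  1   | pop | pizza | blue | soccer | van
  2   | jazz | sushi | red | golf | sedan
  3   | classical | pasta | green | swimming | truck
  4   | rock | tacos | yellow | tennis | coupe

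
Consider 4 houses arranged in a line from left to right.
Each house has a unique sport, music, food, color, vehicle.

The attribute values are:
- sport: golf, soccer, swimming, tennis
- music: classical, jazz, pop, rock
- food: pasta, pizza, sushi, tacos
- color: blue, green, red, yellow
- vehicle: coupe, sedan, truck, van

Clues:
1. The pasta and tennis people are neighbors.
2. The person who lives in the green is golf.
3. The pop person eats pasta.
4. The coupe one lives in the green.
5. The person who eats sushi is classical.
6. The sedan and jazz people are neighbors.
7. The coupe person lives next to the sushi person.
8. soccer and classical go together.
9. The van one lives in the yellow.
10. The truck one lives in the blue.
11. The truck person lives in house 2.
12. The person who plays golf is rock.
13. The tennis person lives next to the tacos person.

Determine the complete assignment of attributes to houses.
Solution:

House | Sport | Music | Food | Color | Vehicle
----------------------------------------------
  1   | swimming | pop | pasta | red | sedan
  2   | tennis | jazz | pizza | blue | truck
  3   | golf | rock | tacos | green | coupe
  4   | soccer | classical | sushi | yellow | van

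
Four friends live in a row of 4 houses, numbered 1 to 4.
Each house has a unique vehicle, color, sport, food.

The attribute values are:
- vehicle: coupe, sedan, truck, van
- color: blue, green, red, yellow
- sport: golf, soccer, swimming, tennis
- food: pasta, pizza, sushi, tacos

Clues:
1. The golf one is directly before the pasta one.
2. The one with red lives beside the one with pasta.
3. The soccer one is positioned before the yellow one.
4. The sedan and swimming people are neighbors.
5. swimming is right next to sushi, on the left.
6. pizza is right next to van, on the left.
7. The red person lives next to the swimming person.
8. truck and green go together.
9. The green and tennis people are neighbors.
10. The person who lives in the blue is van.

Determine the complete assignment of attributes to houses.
Solution:

House | Vehicle | Color | Sport | Food
--------------------------------------
  1   | sedan | red | golf | pizza
  2   | van | blue | swimming | pasta
  3   | truck | green | soccer | sushi
  4   | coupe | yellow | tennis | tacos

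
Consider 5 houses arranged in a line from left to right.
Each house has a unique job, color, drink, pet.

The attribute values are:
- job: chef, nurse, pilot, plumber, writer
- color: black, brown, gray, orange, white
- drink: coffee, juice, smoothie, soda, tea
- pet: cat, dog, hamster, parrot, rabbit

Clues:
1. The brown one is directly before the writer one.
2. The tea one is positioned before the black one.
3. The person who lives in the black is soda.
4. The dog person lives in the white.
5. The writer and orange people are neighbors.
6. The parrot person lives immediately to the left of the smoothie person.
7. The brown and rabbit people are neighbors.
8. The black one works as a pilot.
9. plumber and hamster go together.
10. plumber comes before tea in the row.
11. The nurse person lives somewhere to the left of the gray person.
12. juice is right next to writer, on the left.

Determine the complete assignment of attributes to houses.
Solution:

House | Job | Color | Drink | Pet
---------------------------------
  1   | nurse | brown | juice | parrot
  2   | writer | gray | smoothie | rabbit
  3   | plumber | orange | coffee | hamster
  4   | chef | white | tea | dog
  5   | pilot | black | soda | cat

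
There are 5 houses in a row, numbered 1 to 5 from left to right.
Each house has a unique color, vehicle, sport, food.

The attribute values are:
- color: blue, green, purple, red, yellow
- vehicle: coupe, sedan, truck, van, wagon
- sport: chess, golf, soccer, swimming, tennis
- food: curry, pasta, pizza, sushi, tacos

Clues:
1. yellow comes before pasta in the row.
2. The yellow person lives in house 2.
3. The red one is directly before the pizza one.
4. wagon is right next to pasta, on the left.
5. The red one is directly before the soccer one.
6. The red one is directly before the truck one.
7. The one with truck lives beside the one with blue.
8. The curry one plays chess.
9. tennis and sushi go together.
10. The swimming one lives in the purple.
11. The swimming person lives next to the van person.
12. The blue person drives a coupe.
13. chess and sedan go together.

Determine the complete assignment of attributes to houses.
Solution:

House | Color | Vehicle | Sport | Food
--------------------------------------
  1   | red | sedan | chess | curry
  2   | yellow | truck | soccer | pizza
  3   | blue | coupe | tennis | sushi
  4   | purple | wagon | swimming | tacos
  5   | green | van | golf | pasta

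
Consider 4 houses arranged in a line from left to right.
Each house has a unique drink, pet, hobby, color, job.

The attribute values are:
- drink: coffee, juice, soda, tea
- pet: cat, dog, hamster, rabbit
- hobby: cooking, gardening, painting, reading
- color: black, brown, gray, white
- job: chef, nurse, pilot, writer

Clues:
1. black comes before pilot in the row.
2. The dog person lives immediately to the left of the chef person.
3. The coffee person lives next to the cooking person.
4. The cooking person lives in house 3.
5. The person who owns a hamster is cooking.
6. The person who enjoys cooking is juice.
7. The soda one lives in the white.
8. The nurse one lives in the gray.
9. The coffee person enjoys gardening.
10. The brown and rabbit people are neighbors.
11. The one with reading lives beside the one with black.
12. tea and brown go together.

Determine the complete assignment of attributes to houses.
Solution:

House | Drink | Pet | Hobby | Color | Job
-----------------------------------------
  1   | tea | dog | reading | brown | writer
  2   | coffee | rabbit | gardening | black | chef
  3   | juice | hamster | cooking | gray | nurse
  4   | soda | cat | painting | white | pilot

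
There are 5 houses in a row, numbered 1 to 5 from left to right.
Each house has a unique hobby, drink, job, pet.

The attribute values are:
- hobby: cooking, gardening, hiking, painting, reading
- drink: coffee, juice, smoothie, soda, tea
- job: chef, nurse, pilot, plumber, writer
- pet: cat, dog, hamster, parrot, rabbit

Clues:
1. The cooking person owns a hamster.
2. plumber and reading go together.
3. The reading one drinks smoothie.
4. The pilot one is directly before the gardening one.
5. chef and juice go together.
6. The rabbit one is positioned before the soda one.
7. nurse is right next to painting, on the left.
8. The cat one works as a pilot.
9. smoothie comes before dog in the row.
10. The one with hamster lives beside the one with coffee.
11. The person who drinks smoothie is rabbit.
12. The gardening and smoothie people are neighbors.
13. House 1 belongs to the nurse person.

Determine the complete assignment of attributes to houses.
Solution:

House | Hobby | Drink | Job | Pet
---------------------------------
  1   | cooking | tea | nurse | hamster
  2   | painting | coffee | pilot | cat
  3   | gardening | juice | chef | parrot
  4   | reading | smoothie | plumber | rabbit
  5   | hiking | soda | writer | dog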